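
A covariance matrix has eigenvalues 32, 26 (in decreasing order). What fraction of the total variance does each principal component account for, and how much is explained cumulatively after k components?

Step 1 — total variance = trace(Sigma) = Σ λ_i = 32 + 26 = 58.

Step 2 — fraction explained by component i = λ_i / Σ λ:
  PC1: 32/58 = 0.5517
  PC2: 26/58 = 0.4483

Step 3 — cumulative fraction after k components = (λ_1 + ... + λ_k) / Σ λ:
  k = 1: 32/58 = 0.5517
  k = 2: (32 + 26)/58 = 58/58 = 1

Summary (fraction, with percent):

explained: PC1 0.5517 (55.17%), PC2 0.4483 (44.83%);  cumulative: 0.5517, 1


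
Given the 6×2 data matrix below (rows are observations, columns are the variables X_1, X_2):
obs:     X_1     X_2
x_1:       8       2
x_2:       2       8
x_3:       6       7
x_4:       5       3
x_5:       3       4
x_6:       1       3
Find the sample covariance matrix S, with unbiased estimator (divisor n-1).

Step 1 — column means:
  mean(X_1) = (8 + 2 + 6 + 5 + 3 + 1) / 6 = 25/6 = 4.1667
  mean(X_2) = (2 + 8 + 7 + 3 + 4 + 3) / 6 = 27/6 = 4.5

Step 2 — sample covariance S[i,j] = (1/(n-1)) · Σ_k (x_{k,i} - mean_i) · (x_{k,j} - mean_j), with n-1 = 5.
  S[X_1,X_1] = ((3.8333)·(3.8333) + (-2.1667)·(-2.1667) + (1.8333)·(1.8333) + (0.8333)·(0.8333) + (-1.1667)·(-1.1667) + (-3.1667)·(-3.1667)) / 5 = 34.8333/5 = 6.9667
  S[X_1,X_2] = ((3.8333)·(-2.5) + (-2.1667)·(3.5) + (1.8333)·(2.5) + (0.8333)·(-1.5) + (-1.1667)·(-0.5) + (-3.1667)·(-1.5)) / 5 = -8.5/5 = -1.7
  S[X_2,X_2] = ((-2.5)·(-2.5) + (3.5)·(3.5) + (2.5)·(2.5) + (-1.5)·(-1.5) + (-0.5)·(-0.5) + (-1.5)·(-1.5)) / 5 = 29.5/5 = 5.9

S is symmetric (S[j,i] = S[i,j]). Assembling:

S = [[6.9667, -1.7],
 [-1.7, 5.9]]


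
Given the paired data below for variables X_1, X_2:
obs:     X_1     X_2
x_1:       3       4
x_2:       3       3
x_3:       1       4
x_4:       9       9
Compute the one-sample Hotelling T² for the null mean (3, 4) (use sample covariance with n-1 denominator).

Step 1 — sample mean vector:
  mean(X_1) = (3 + 3 + 1 + 9) / 4 = 16/4 = 4
  mean(X_2) = (4 + 3 + 4 + 9) / 4 = 20/4 = 5
  x̄ = (4, 5),  deviation x̄ - mu_0 = (4, 5) - (3, 4) = (1, 1).

Step 2 — sample covariance matrix, S[i,j] = (1/(n-1)) · Σ_k (x_{k,i} - mean_i) · (x_{k,j} - mean_j), divisor n-1 = 3:
  S[X_1,X_1] = ((-1)·(-1) + (-1)·(-1) + (-3)·(-3) + (5)·(5)) / 3 = 36/3 = 12
  S[X_1,X_2] = ((-1)·(-1) + (-1)·(-2) + (-3)·(-1) + (5)·(4)) / 3 = 26/3 = 8.6667
  S[X_2,X_2] = ((-1)·(-1) + (-2)·(-2) + (-1)·(-1) + (4)·(4)) / 3 = 22/3 = 7.3333
  S = [[12, 8.6667],
 [8.6667, 7.3333]].

Step 3 — invert S. det(S) = 12·7.3333 - (8.6667)² = 12.8889.
  S^{-1} = (1/det) · [[d, -b], [-b, a]] = [[0.569, -0.6724],
 [-0.6724, 0.931]].

Step 4 — quadratic form (x̄ - mu_0)^T · S^{-1} · (x̄ - mu_0):
  S^{-1} · (x̄ - mu_0) = (-0.1034, 0.2586),
  (x̄ - mu_0)^T · [...] = (1)·(-0.1034) + (1)·(0.2586) = 0.1552.

Step 5 — scale by n: T² = 4 · 0.1552 = 0.6207.

T² ≈ 0.6207


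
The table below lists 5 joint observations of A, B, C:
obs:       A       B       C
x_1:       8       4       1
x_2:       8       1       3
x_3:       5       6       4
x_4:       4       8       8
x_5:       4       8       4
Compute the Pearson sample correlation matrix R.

Step 1 — column means:
  mean(A) = (8 + 8 + 5 + 4 + 4) / 5 = 29/5 = 5.8
  mean(B) = (4 + 1 + 6 + 8 + 8) / 5 = 27/5 = 5.4
  mean(C) = (1 + 3 + 4 + 8 + 4) / 5 = 20/5 = 4

Step 2 — sample variances and covariances s[i,j] = (1/(n-1)) · Σ_k (x_{k,i} - mean_i) · (x_{k,j} - mean_j), with n-1 = 4:
  s[A,A] = ((2.2)·(2.2) + (2.2)·(2.2) + (-0.8)·(-0.8) + (-1.8)·(-1.8) + (-1.8)·(-1.8)) / 4 = 16.8/4 = 4.2
  s[A,B] = ((2.2)·(-1.4) + (2.2)·(-4.4) + (-0.8)·(0.6) + (-1.8)·(2.6) + (-1.8)·(2.6)) / 4 = -22.6/4 = -5.65
  s[A,C] = ((2.2)·(-3) + (2.2)·(-1) + (-0.8)·(0) + (-1.8)·(4) + (-1.8)·(0)) / 4 = -16/4 = -4
  s[B,B] = ((-1.4)·(-1.4) + (-4.4)·(-4.4) + (0.6)·(0.6) + (2.6)·(2.6) + (2.6)·(2.6)) / 4 = 35.2/4 = 8.8
  s[B,C] = ((-1.4)·(-3) + (-4.4)·(-1) + (0.6)·(0) + (2.6)·(4) + (2.6)·(0)) / 4 = 19/4 = 4.75
  s[C,C] = ((-3)·(-3) + (-1)·(-1) + (0)·(0) + (4)·(4) + (0)·(0)) / 4 = 26/4 = 6.5
  Sample standard deviations s_i = √(s[i,i]):
  s(A) = √(4.2) = 2.0494
  s(B) = √(8.8) = 2.9665
  s(C) = √(6.5) = 2.5495

Step 3 — r_{ij} = s_{ij} / (s_i · s_j):
  r[A,A] = 1 (diagonal).
  r[A,B] = -5.65 / (2.0494 · 2.9665) = -5.65 / 6.0795 = -0.9294
  r[A,C] = -4 / (2.0494 · 2.5495) = -4 / 5.2249 = -0.7656
  r[B,B] = 1 (diagonal).
  r[B,C] = 4.75 / (2.9665 · 2.5495) = 4.75 / 7.5631 = 0.6281
  r[C,C] = 1 (diagonal).

R is symmetric with unit diagonal. Assembling:

R = [[1, -0.9294, -0.7656],
 [-0.9294, 1, 0.6281],
 [-0.7656, 0.6281, 1]]


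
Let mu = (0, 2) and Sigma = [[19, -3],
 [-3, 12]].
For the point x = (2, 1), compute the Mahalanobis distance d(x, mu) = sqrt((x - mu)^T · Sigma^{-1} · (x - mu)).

Step 1 — centre the observation: (x - mu) = (2, -1).

Step 2 — invert Sigma. det(Sigma) = 19·12 - (-3)² = 219.
  Sigma^{-1} = (1/det) · [[d, -b], [-b, a]] = [[0.0548, 0.0137],
 [0.0137, 0.0868]].

Step 3 — form the quadratic (x - mu)^T · Sigma^{-1} · (x - mu):
  Sigma^{-1} · (x - mu) = (0.0959, -0.0594).
  (x - mu)^T · [Sigma^{-1} · (x - mu)] = (2)·(0.0959) + (-1)·(-0.0594) = 0.2511.

Step 4 — take square root: d = √(0.2511) ≈ 0.5011.

d(x, mu) = √(0.2511) ≈ 0.5011


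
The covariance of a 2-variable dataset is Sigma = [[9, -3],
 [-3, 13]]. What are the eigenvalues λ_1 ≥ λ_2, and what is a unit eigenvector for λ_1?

Step 1 — characteristic polynomial of 2×2 Sigma:
  det(Sigma - λI) = λ² - trace · λ + det = 0.
  trace = 9 + 13 = 22, det = 9·13 - (-3)² = 108.
Step 2 — discriminant:
  Δ = trace² - 4·det = 484 - 432 = 52.
Step 3 — eigenvalues:
  λ = (trace ± √Δ)/2 = (22 ± 7.2111)/2,
  λ_1 = 14.6056,  λ_2 = 7.3944.

Step 4 — unit eigenvector for λ_1: solve (Sigma - λ_1 I)v = 0. First row:
  (9 - 14.6056)·v_x + (-3)·v_y = 0, i.e. (-5.6056)·v_x + (-3)·v_y = 0,
  so v ∝ (b, λ_1 - a) = (-3, 5.6056); multiply by -1 so the first entry is positive: u = (3, -5.6056).
  ||u|| = √((3)² + (-5.6056)²) = √(40.4222) ≈ 6.3578,
  v_1 = u/||u|| ≈ (0.4719, -0.8817) (||v_1|| = 1).

λ_1 = 14.6056,  λ_2 = 7.3944;  v_1 ≈ (0.4719, -0.8817)


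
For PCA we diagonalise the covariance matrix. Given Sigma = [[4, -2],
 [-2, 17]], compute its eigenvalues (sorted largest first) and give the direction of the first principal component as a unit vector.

Step 1 — characteristic polynomial of 2×2 Sigma:
  det(Sigma - λI) = λ² - trace · λ + det = 0.
  trace = 4 + 17 = 21, det = 4·17 - (-2)² = 64.
Step 2 — discriminant:
  Δ = trace² - 4·det = 441 - 256 = 185.
Step 3 — eigenvalues:
  λ = (trace ± √Δ)/2 = (21 ± 13.6015)/2,
  λ_1 = 17.3007,  λ_2 = 3.6993.

Step 4 — unit eigenvector for λ_1: solve (Sigma - λ_1 I)v = 0. First row:
  (4 - 17.3007)·v_x + (-2)·v_y = 0, i.e. (-13.3007)·v_x + (-2)·v_y = 0,
  so v ∝ (b, λ_1 - a) = (-2, 13.3007); multiply by -1 so the first entry is positive: u = (2, -13.3007).
  ||u|| = √((2)² + (-13.3007)²) = √(180.9096) ≈ 13.4503,
  v_1 = u/||u|| ≈ (0.1487, -0.9889) (||v_1|| = 1).

λ_1 = 17.3007,  λ_2 = 3.6993;  v_1 ≈ (0.1487, -0.9889)


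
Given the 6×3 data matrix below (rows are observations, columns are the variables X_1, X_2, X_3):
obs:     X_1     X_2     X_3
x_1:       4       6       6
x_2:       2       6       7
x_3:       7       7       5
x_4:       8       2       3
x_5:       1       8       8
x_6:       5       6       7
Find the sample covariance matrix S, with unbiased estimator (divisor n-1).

Step 1 — column means:
  mean(X_1) = (4 + 2 + 7 + 8 + 1 + 5) / 6 = 27/6 = 4.5
  mean(X_2) = (6 + 6 + 7 + 2 + 8 + 6) / 6 = 35/6 = 5.8333
  mean(X_3) = (6 + 7 + 5 + 3 + 8 + 7) / 6 = 36/6 = 6

Step 2 — sample covariance S[i,j] = (1/(n-1)) · Σ_k (x_{k,i} - mean_i) · (x_{k,j} - mean_j), with n-1 = 5.
  S[X_1,X_1] = ((-0.5)·(-0.5) + (-2.5)·(-2.5) + (2.5)·(2.5) + (3.5)·(3.5) + (-3.5)·(-3.5) + (0.5)·(0.5)) / 5 = 37.5/5 = 7.5
  S[X_1,X_2] = ((-0.5)·(0.1667) + (-2.5)·(0.1667) + (2.5)·(1.1667) + (3.5)·(-3.8333) + (-3.5)·(2.1667) + (0.5)·(0.1667)) / 5 = -18.5/5 = -3.7
  S[X_1,X_3] = ((-0.5)·(0) + (-2.5)·(1) + (2.5)·(-1) + (3.5)·(-3) + (-3.5)·(2) + (0.5)·(1)) / 5 = -22/5 = -4.4
  S[X_2,X_2] = ((0.1667)·(0.1667) + (0.1667)·(0.1667) + (1.1667)·(1.1667) + (-3.8333)·(-3.8333) + (2.1667)·(2.1667) + (0.1667)·(0.1667)) / 5 = 20.8333/5 = 4.1667
  S[X_2,X_3] = ((0.1667)·(0) + (0.1667)·(1) + (1.1667)·(-1) + (-3.8333)·(-3) + (2.1667)·(2) + (0.1667)·(1)) / 5 = 15/5 = 3
  S[X_3,X_3] = ((0)·(0) + (1)·(1) + (-1)·(-1) + (-3)·(-3) + (2)·(2) + (1)·(1)) / 5 = 16/5 = 3.2

S is symmetric (S[j,i] = S[i,j]). Assembling:

S = [[7.5, -3.7, -4.4],
 [-3.7, 4.1667, 3],
 [-4.4, 3, 3.2]]


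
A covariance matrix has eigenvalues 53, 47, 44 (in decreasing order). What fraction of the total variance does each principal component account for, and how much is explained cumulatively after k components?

Step 1 — total variance = trace(Sigma) = Σ λ_i = 53 + 47 + 44 = 144.

Step 2 — fraction explained by component i = λ_i / Σ λ:
  PC1: 53/144 = 0.3681
  PC2: 47/144 = 0.3264
  PC3: 44/144 = 0.3056

Step 3 — cumulative fraction after k components = (λ_1 + ... + λ_k) / Σ λ:
  k = 1: 53/144 = 0.3681
  k = 2: (53 + 47)/144 = 100/144 = 0.6944
  k = 3: (53 + 47 + 44)/144 = 144/144 = 1

Summary (fraction, with percent):

explained: PC1 0.3681 (36.81%), PC2 0.3264 (32.64%), PC3 0.3056 (30.56%);  cumulative: 0.3681, 0.6944, 1


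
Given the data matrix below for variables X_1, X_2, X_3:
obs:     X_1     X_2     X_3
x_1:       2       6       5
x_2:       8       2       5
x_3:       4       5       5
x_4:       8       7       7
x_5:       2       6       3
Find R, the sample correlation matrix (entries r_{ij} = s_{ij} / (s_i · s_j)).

Step 1 — column means:
  mean(X_1) = (2 + 8 + 4 + 8 + 2) / 5 = 24/5 = 4.8
  mean(X_2) = (6 + 2 + 5 + 7 + 6) / 5 = 26/5 = 5.2
  mean(X_3) = (5 + 5 + 5 + 7 + 3) / 5 = 25/5 = 5

Step 2 — sample variances and covariances s[i,j] = (1/(n-1)) · Σ_k (x_{k,i} - mean_i) · (x_{k,j} - mean_j), with n-1 = 4:
  s[X_1,X_1] = ((-2.8)·(-2.8) + (3.2)·(3.2) + (-0.8)·(-0.8) + (3.2)·(3.2) + (-2.8)·(-2.8)) / 4 = 36.8/4 = 9.2
  s[X_1,X_2] = ((-2.8)·(0.8) + (3.2)·(-3.2) + (-0.8)·(-0.2) + (3.2)·(1.8) + (-2.8)·(0.8)) / 4 = -8.8/4 = -2.2
  s[X_1,X_3] = ((-2.8)·(0) + (3.2)·(0) + (-0.8)·(0) + (3.2)·(2) + (-2.8)·(-2)) / 4 = 12/4 = 3
  s[X_2,X_2] = ((0.8)·(0.8) + (-3.2)·(-3.2) + (-0.2)·(-0.2) + (1.8)·(1.8) + (0.8)·(0.8)) / 4 = 14.8/4 = 3.7
  s[X_2,X_3] = ((0.8)·(0) + (-3.2)·(0) + (-0.2)·(0) + (1.8)·(2) + (0.8)·(-2)) / 4 = 2/4 = 0.5
  s[X_3,X_3] = ((0)·(0) + (0)·(0) + (0)·(0) + (2)·(2) + (-2)·(-2)) / 4 = 8/4 = 2
  Sample standard deviations s_i = √(s[i,i]):
  s(X_1) = √(9.2) = 3.0332
  s(X_2) = √(3.7) = 1.9235
  s(X_3) = √(2) = 1.4142

Step 3 — r_{ij} = s_{ij} / (s_i · s_j):
  r[X_1,X_1] = 1 (diagonal).
  r[X_1,X_2] = -2.2 / (3.0332 · 1.9235) = -2.2 / 5.8344 = -0.3771
  r[X_1,X_3] = 3 / (3.0332 · 1.4142) = 3 / 4.2895 = 0.6994
  r[X_2,X_2] = 1 (diagonal).
  r[X_2,X_3] = 0.5 / (1.9235 · 1.4142) = 0.5 / 2.7203 = 0.1838
  r[X_3,X_3] = 1 (diagonal).

R is symmetric with unit diagonal. Assembling:

R = [[1, -0.3771, 0.6994],
 [-0.3771, 1, 0.1838],
 [0.6994, 0.1838, 1]]


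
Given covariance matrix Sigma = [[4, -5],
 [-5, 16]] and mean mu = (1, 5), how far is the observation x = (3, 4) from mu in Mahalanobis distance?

Step 1 — centre the observation: (x - mu) = (2, -1).

Step 2 — invert Sigma. det(Sigma) = 4·16 - (-5)² = 39.
  Sigma^{-1} = (1/det) · [[d, -b], [-b, a]] = [[0.4103, 0.1282],
 [0.1282, 0.1026]].

Step 3 — form the quadratic (x - mu)^T · Sigma^{-1} · (x - mu):
  Sigma^{-1} · (x - mu) = (0.6923, 0.1538).
  (x - mu)^T · [Sigma^{-1} · (x - mu)] = (2)·(0.6923) + (-1)·(0.1538) = 1.2308.

Step 4 — take square root: d = √(1.2308) ≈ 1.1094.

d(x, mu) = √(1.2308) ≈ 1.1094


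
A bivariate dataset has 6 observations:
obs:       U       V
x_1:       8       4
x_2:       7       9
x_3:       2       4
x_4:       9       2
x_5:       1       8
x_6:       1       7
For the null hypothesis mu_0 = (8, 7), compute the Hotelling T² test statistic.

Step 1 — sample mean vector:
  mean(U) = (8 + 7 + 2 + 9 + 1 + 1) / 6 = 28/6 = 4.6667
  mean(V) = (4 + 9 + 4 + 2 + 8 + 7) / 6 = 34/6 = 5.6667
  x̄ = (4.6667, 5.6667),  deviation x̄ - mu_0 = (4.6667, 5.6667) - (8, 7) = (-3.3333, -1.3333).

Step 2 — sample covariance matrix, S[i,j] = (1/(n-1)) · Σ_k (x_{k,i} - mean_i) · (x_{k,j} - mean_j), divisor n-1 = 5:
  S[U,U] = ((3.3333)·(3.3333) + (2.3333)·(2.3333) + (-2.6667)·(-2.6667) + (4.3333)·(4.3333) + (-3.6667)·(-3.6667) + (-3.6667)·(-3.6667)) / 5 = 69.3333/5 = 13.8667
  S[U,V] = ((3.3333)·(-1.6667) + (2.3333)·(3.3333) + (-2.6667)·(-1.6667) + (4.3333)·(-3.6667) + (-3.6667)·(2.3333) + (-3.6667)·(1.3333)) / 5 = -22.6667/5 = -4.5333
  S[V,V] = ((-1.6667)·(-1.6667) + (3.3333)·(3.3333) + (-1.6667)·(-1.6667) + (-3.6667)·(-3.6667) + (2.3333)·(2.3333) + (1.3333)·(1.3333)) / 5 = 37.3333/5 = 7.4667
  S = [[13.8667, -4.5333],
 [-4.5333, 7.4667]].

Step 3 — invert S. det(S) = 13.8667·7.4667 - (-4.5333)² = 82.9867.
  S^{-1} = (1/det) · [[d, -b], [-b, a]] = [[0.09, 0.0546],
 [0.0546, 0.1671]].

Step 4 — quadratic form (x̄ - mu_0)^T · S^{-1} · (x̄ - mu_0):
  S^{-1} · (x̄ - mu_0) = (-0.3728, -0.4049),
  (x̄ - mu_0)^T · [...] = (-3.3333)·(-0.3728) + (-1.3333)·(-0.4049) = 1.7823.

Step 5 — scale by n: T² = 6 · 1.7823 = 10.6941.

T² ≈ 10.6941


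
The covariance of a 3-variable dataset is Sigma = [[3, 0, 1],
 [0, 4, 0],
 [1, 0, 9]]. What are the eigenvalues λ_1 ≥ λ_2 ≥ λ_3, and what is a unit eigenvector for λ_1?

Step 1 — characteristic polynomial p(λ) = det(λI - Sigma) = λ³ - tr·λ² + c_1·λ - det, where tr = trace, c_1 = sum of the principal 2×2 minors, det = det(Sigma):
  tr = 3 + 4 + 9 = 16,
  c_1 = (3·4 - (0)²) + (3·9 - (1)²) + (4·9 - (0)²) = 12 + 26 + 36 = 74,
  det = 3·(4·9 - (0)²) - (0)·((0)·9 - (0)·(1)) + (1)·((0)·(0) - 4·(1)) = 3·(36) - (0)·(0) + (1)·(-4) = 104.
  So p(λ) = λ³ - 16λ² + 74λ - 104.
Step 2 — look for an integer root (rational root theorem: any rational root is an integer divisor of 104). Testing λ = 4:
  p(4) = 64 - 256 + 296 - 104 = 0  ✓
  Dividing out (λ - 4): p(λ) = (λ - 4)(λ² - 12λ + 26).
Step 3 — remaining eigenvalues from the quadratic λ² - 12λ + 26 = 0:
  Δ = 12² - 4·26 = 144 - 104 = 40,  λ = (12 ± √40)/2 = (12 ± 6.3246)/2 ≈ 9.1623 or 2.8377.
  Sorted: λ_1 = 9.1623,  λ_2 = 4,  λ_3 = 2.8377  (check: sum = 16 = tr ✓).

Step 4 — unit eigenvector for λ_1 ≈ 9.1623: v spans the null space of (Sigma - λ_1 I), whose rows are
  r_1 = (-6.1623, 0, 1),  r_2 = (0, -5.1623, 0),  r_3 = (1, 0, -0.1623).
  v is orthogonal to every row, so take v ∝ r_1 × r_2 = ((0)·(0) - (1)·(-5.1623), (1)·(0) - (-6.1623)·(0), (-6.1623)·(-5.1623) - (0)·(0)) ≈ (5.1623, 0, 31.8114).
  Let u = (5.1623, 0, 31.8114).
  ||u|| = √((5.1623)² + (0)² + (31.8114)²) = √(1038.6135) ≈ 32.2275,  v_1 = u/||u|| ≈ (0.1602, 0, 0.9871) (||v_1|| = 1).

λ_1 = 9.1623,  λ_2 = 4,  λ_3 = 2.8377;  v_1 ≈ (0.1602, 0, 0.9871)


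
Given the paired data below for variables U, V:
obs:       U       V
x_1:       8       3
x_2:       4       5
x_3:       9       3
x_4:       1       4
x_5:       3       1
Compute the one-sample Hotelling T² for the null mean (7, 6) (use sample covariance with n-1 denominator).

Step 1 — sample mean vector:
  mean(U) = (8 + 4 + 9 + 1 + 3) / 5 = 25/5 = 5
  mean(V) = (3 + 5 + 3 + 4 + 1) / 5 = 16/5 = 3.2
  x̄ = (5, 3.2),  deviation x̄ - mu_0 = (5, 3.2) - (7, 6) = (-2, -2.8).

Step 2 — sample covariance matrix, S[i,j] = (1/(n-1)) · Σ_k (x_{k,i} - mean_i) · (x_{k,j} - mean_j), divisor n-1 = 4:
  S[U,U] = ((3)·(3) + (-1)·(-1) + (4)·(4) + (-4)·(-4) + (-2)·(-2)) / 4 = 46/4 = 11.5
  S[U,V] = ((3)·(-0.2) + (-1)·(1.8) + (4)·(-0.2) + (-4)·(0.8) + (-2)·(-2.2)) / 4 = -2/4 = -0.5
  S[V,V] = ((-0.2)·(-0.2) + (1.8)·(1.8) + (-0.2)·(-0.2) + (0.8)·(0.8) + (-2.2)·(-2.2)) / 4 = 8.8/4 = 2.2
  S = [[11.5, -0.5],
 [-0.5, 2.2]].

Step 3 — invert S. det(S) = 11.5·2.2 - (-0.5)² = 25.05.
  S^{-1} = (1/det) · [[d, -b], [-b, a]] = [[0.0878, 0.02],
 [0.02, 0.4591]].

Step 4 — quadratic form (x̄ - mu_0)^T · S^{-1} · (x̄ - mu_0):
  S^{-1} · (x̄ - mu_0) = (-0.2315, -1.3253),
  (x̄ - mu_0)^T · [...] = (-2)·(-0.2315) + (-2.8)·(-1.3253) = 4.1741.

Step 5 — scale by n: T² = 5 · 4.1741 = 20.8703.

T² ≈ 20.8703


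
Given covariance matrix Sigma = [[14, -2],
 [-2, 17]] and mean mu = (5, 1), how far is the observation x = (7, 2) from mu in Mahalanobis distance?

Step 1 — centre the observation: (x - mu) = (2, 1).

Step 2 — invert Sigma. det(Sigma) = 14·17 - (-2)² = 234.
  Sigma^{-1} = (1/det) · [[d, -b], [-b, a]] = [[0.0726, 0.0085],
 [0.0085, 0.0598]].

Step 3 — form the quadratic (x - mu)^T · Sigma^{-1} · (x - mu):
  Sigma^{-1} · (x - mu) = (0.1538, 0.0769).
  (x - mu)^T · [Sigma^{-1} · (x - mu)] = (2)·(0.1538) + (1)·(0.0769) = 0.3846.

Step 4 — take square root: d = √(0.3846) ≈ 0.6202.

d(x, mu) = √(0.3846) ≈ 0.6202


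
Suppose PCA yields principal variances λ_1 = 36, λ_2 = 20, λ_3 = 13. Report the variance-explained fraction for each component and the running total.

Step 1 — total variance = trace(Sigma) = Σ λ_i = 36 + 20 + 13 = 69.

Step 2 — fraction explained by component i = λ_i / Σ λ:
  PC1: 36/69 = 0.5217
  PC2: 20/69 = 0.2899
  PC3: 13/69 = 0.1884

Step 3 — cumulative fraction after k components = (λ_1 + ... + λ_k) / Σ λ:
  k = 1: 36/69 = 0.5217
  k = 2: (36 + 20)/69 = 56/69 = 0.8116
  k = 3: (36 + 20 + 13)/69 = 69/69 = 1

Summary (fraction, with percent):

explained: PC1 0.5217 (52.17%), PC2 0.2899 (28.99%), PC3 0.1884 (18.84%);  cumulative: 0.5217, 0.8116, 1


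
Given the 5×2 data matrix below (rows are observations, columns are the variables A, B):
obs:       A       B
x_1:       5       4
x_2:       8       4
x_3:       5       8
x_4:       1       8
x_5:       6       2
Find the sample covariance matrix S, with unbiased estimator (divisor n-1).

Step 1 — column means:
  mean(A) = (5 + 8 + 5 + 1 + 6) / 5 = 25/5 = 5
  mean(B) = (4 + 4 + 8 + 8 + 2) / 5 = 26/5 = 5.2

Step 2 — sample covariance S[i,j] = (1/(n-1)) · Σ_k (x_{k,i} - mean_i) · (x_{k,j} - mean_j), with n-1 = 4.
  S[A,A] = ((0)·(0) + (3)·(3) + (0)·(0) + (-4)·(-4) + (1)·(1)) / 4 = 26/4 = 6.5
  S[A,B] = ((0)·(-1.2) + (3)·(-1.2) + (0)·(2.8) + (-4)·(2.8) + (1)·(-3.2)) / 4 = -18/4 = -4.5
  S[B,B] = ((-1.2)·(-1.2) + (-1.2)·(-1.2) + (2.8)·(2.8) + (2.8)·(2.8) + (-3.2)·(-3.2)) / 4 = 28.8/4 = 7.2

S is symmetric (S[j,i] = S[i,j]). Assembling:

S = [[6.5, -4.5],
 [-4.5, 7.2]]


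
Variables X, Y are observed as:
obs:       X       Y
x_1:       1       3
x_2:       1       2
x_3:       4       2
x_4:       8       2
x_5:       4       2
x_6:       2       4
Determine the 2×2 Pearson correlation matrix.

Step 1 — column means:
  mean(X) = (1 + 1 + 4 + 8 + 4 + 2) / 6 = 20/6 = 3.3333
  mean(Y) = (3 + 2 + 2 + 2 + 2 + 4) / 6 = 15/6 = 2.5

Step 2 — sample variances and covariances s[i,j] = (1/(n-1)) · Σ_k (x_{k,i} - mean_i) · (x_{k,j} - mean_j), with n-1 = 5:
  s[X,X] = ((-2.3333)·(-2.3333) + (-2.3333)·(-2.3333) + (0.6667)·(0.6667) + (4.6667)·(4.6667) + (0.6667)·(0.6667) + (-1.3333)·(-1.3333)) / 5 = 35.3333/5 = 7.0667
  s[X,Y] = ((-2.3333)·(0.5) + (-2.3333)·(-0.5) + (0.6667)·(-0.5) + (4.6667)·(-0.5) + (0.6667)·(-0.5) + (-1.3333)·(1.5)) / 5 = -5/5 = -1
  s[Y,Y] = ((0.5)·(0.5) + (-0.5)·(-0.5) + (-0.5)·(-0.5) + (-0.5)·(-0.5) + (-0.5)·(-0.5) + (1.5)·(1.5)) / 5 = 3.5/5 = 0.7
  Sample standard deviations s_i = √(s[i,i]):
  s(X) = √(7.0667) = 2.6583
  s(Y) = √(0.7) = 0.8367

Step 3 — r_{ij} = s_{ij} / (s_i · s_j):
  r[X,X] = 1 (diagonal).
  r[X,Y] = -1 / (2.6583 · 0.8367) = -1 / 2.2241 = -0.4496
  r[Y,Y] = 1 (diagonal).

R is symmetric with unit diagonal. Assembling:

R = [[1, -0.4496],
 [-0.4496, 1]]


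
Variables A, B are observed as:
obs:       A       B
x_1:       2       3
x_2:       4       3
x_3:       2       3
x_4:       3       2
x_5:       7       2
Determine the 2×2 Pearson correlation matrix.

Step 1 — column means:
  mean(A) = (2 + 4 + 2 + 3 + 7) / 5 = 18/5 = 3.6
  mean(B) = (3 + 3 + 3 + 2 + 2) / 5 = 13/5 = 2.6

Step 2 — sample variances and covariances s[i,j] = (1/(n-1)) · Σ_k (x_{k,i} - mean_i) · (x_{k,j} - mean_j), with n-1 = 4:
  s[A,A] = ((-1.6)·(-1.6) + (0.4)·(0.4) + (-1.6)·(-1.6) + (-0.6)·(-0.6) + (3.4)·(3.4)) / 4 = 17.2/4 = 4.3
  s[A,B] = ((-1.6)·(0.4) + (0.4)·(0.4) + (-1.6)·(0.4) + (-0.6)·(-0.6) + (3.4)·(-0.6)) / 4 = -2.8/4 = -0.7
  s[B,B] = ((0.4)·(0.4) + (0.4)·(0.4) + (0.4)·(0.4) + (-0.6)·(-0.6) + (-0.6)·(-0.6)) / 4 = 1.2/4 = 0.3
  Sample standard deviations s_i = √(s[i,i]):
  s(A) = √(4.3) = 2.0736
  s(B) = √(0.3) = 0.5477

Step 3 — r_{ij} = s_{ij} / (s_i · s_j):
  r[A,A] = 1 (diagonal).
  r[A,B] = -0.7 / (2.0736 · 0.5477) = -0.7 / 1.1358 = -0.6163
  r[B,B] = 1 (diagonal).

R is symmetric with unit diagonal. Assembling:

R = [[1, -0.6163],
 [-0.6163, 1]]


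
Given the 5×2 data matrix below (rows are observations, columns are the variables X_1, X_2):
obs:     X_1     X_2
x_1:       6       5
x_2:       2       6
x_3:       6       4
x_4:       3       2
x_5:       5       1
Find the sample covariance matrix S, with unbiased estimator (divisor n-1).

Step 1 — column means:
  mean(X_1) = (6 + 2 + 6 + 3 + 5) / 5 = 22/5 = 4.4
  mean(X_2) = (5 + 6 + 4 + 2 + 1) / 5 = 18/5 = 3.6

Step 2 — sample covariance S[i,j] = (1/(n-1)) · Σ_k (x_{k,i} - mean_i) · (x_{k,j} - mean_j), with n-1 = 4.
  S[X_1,X_1] = ((1.6)·(1.6) + (-2.4)·(-2.4) + (1.6)·(1.6) + (-1.4)·(-1.4) + (0.6)·(0.6)) / 4 = 13.2/4 = 3.3
  S[X_1,X_2] = ((1.6)·(1.4) + (-2.4)·(2.4) + (1.6)·(0.4) + (-1.4)·(-1.6) + (0.6)·(-2.6)) / 4 = -2.2/4 = -0.55
  S[X_2,X_2] = ((1.4)·(1.4) + (2.4)·(2.4) + (0.4)·(0.4) + (-1.6)·(-1.6) + (-2.6)·(-2.6)) / 4 = 17.2/4 = 4.3

S is symmetric (S[j,i] = S[i,j]). Assembling:

S = [[3.3, -0.55],
 [-0.55, 4.3]]


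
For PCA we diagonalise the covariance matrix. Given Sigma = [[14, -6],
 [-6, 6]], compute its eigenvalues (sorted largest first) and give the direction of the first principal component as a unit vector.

Step 1 — characteristic polynomial of 2×2 Sigma:
  det(Sigma - λI) = λ² - trace · λ + det = 0.
  trace = 14 + 6 = 20, det = 14·6 - (-6)² = 48.
Step 2 — discriminant:
  Δ = trace² - 4·det = 400 - 192 = 208.
Step 3 — eigenvalues:
  λ = (trace ± √Δ)/2 = (20 ± 14.4222)/2,
  λ_1 = 17.2111,  λ_2 = 2.7889.

Step 4 — unit eigenvector for λ_1: solve (Sigma - λ_1 I)v = 0. First row:
  (14 - 17.2111)·v_x + (-6)·v_y = 0, i.e. (-3.2111)·v_x + (-6)·v_y = 0,
  so v ∝ (b, λ_1 - a) = (-6, 3.2111); multiply by -1 so the first entry is positive: u = (6, -3.2111).
  ||u|| = √((6)² + (-3.2111)²) = √(46.3112) ≈ 6.8052,
  v_1 = u/||u|| ≈ (0.8817, -0.4719) (||v_1|| = 1).

λ_1 = 17.2111,  λ_2 = 2.7889;  v_1 ≈ (0.8817, -0.4719)


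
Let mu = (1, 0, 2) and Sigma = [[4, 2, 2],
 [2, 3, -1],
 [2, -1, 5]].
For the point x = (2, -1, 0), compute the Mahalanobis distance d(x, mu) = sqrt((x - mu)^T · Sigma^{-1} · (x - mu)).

Step 1 — centre the observation: (x - mu) = (1, -1, -2).

Step 2 — invert Sigma (cofactor / det for 3×3, or solve directly):
  Sigma^{-1} = [[0.875, -0.75, -0.5],
 [-0.75, 1, 0.5],
 [-0.5, 0.5, 0.5]].

Step 3 — form the quadratic (x - mu)^T · Sigma^{-1} · (x - mu):
  Sigma^{-1} · (x - mu) = (2.625, -2.75, -2).
  (x - mu)^T · [Sigma^{-1} · (x - mu)] = (1)·(2.625) + (-1)·(-2.75) + (-2)·(-2) = 9.375.

Step 4 — take square root: d = √(9.375) ≈ 3.0619.

d(x, mu) = √(9.375) ≈ 3.0619


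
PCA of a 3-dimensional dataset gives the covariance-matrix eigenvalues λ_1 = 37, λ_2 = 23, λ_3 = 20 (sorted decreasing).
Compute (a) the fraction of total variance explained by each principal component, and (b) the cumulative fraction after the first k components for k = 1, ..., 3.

Step 1 — total variance = trace(Sigma) = Σ λ_i = 37 + 23 + 20 = 80.

Step 2 — fraction explained by component i = λ_i / Σ λ:
  PC1: 37/80 = 0.4625
  PC2: 23/80 = 0.2875
  PC3: 20/80 = 0.25

Step 3 — cumulative fraction after k components = (λ_1 + ... + λ_k) / Σ λ:
  k = 1: 37/80 = 0.4625
  k = 2: (37 + 23)/80 = 60/80 = 0.75
  k = 3: (37 + 23 + 20)/80 = 80/80 = 1

Summary (fraction, with percent):

explained: PC1 0.4625 (46.25%), PC2 0.2875 (28.75%), PC3 0.25 (25%);  cumulative: 0.4625, 0.75, 1


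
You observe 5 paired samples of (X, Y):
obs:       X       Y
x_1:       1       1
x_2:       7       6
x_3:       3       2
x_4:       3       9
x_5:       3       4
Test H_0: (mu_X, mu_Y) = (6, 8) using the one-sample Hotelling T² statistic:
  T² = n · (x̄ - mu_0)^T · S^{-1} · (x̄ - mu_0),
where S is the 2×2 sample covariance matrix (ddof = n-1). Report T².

Step 1 — sample mean vector:
  mean(X) = (1 + 7 + 3 + 3 + 3) / 5 = 17/5 = 3.4
  mean(Y) = (1 + 6 + 2 + 9 + 4) / 5 = 22/5 = 4.4
  x̄ = (3.4, 4.4),  deviation x̄ - mu_0 = (3.4, 4.4) - (6, 8) = (-2.6, -3.6).

Step 2 — sample covariance matrix, S[i,j] = (1/(n-1)) · Σ_k (x_{k,i} - mean_i) · (x_{k,j} - mean_j), divisor n-1 = 4:
  S[X,X] = ((-2.4)·(-2.4) + (3.6)·(3.6) + (-0.4)·(-0.4) + (-0.4)·(-0.4) + (-0.4)·(-0.4)) / 4 = 19.2/4 = 4.8
  S[X,Y] = ((-2.4)·(-3.4) + (3.6)·(1.6) + (-0.4)·(-2.4) + (-0.4)·(4.6) + (-0.4)·(-0.4)) / 4 = 13.2/4 = 3.3
  S[Y,Y] = ((-3.4)·(-3.4) + (1.6)·(1.6) + (-2.4)·(-2.4) + (4.6)·(4.6) + (-0.4)·(-0.4)) / 4 = 41.2/4 = 10.3
  S = [[4.8, 3.3],
 [3.3, 10.3]].

Step 3 — invert S. det(S) = 4.8·10.3 - (3.3)² = 38.55.
  S^{-1} = (1/det) · [[d, -b], [-b, a]] = [[0.2672, -0.0856],
 [-0.0856, 0.1245]].

Step 4 — quadratic form (x̄ - mu_0)^T · S^{-1} · (x̄ - mu_0):
  S^{-1} · (x̄ - mu_0) = (-0.3865, -0.2257),
  (x̄ - mu_0)^T · [...] = (-2.6)·(-0.3865) + (-3.6)·(-0.2257) = 1.8174.

Step 5 — scale by n: T² = 5 · 1.8174 = 9.0869.

T² ≈ 9.0869


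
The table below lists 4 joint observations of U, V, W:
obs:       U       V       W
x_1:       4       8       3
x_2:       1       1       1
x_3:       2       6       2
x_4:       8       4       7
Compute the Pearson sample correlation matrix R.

Step 1 — column means:
  mean(U) = (4 + 1 + 2 + 8) / 4 = 15/4 = 3.75
  mean(V) = (8 + 1 + 6 + 4) / 4 = 19/4 = 4.75
  mean(W) = (3 + 1 + 2 + 7) / 4 = 13/4 = 3.25

Step 2 — sample variances and covariances s[i,j] = (1/(n-1)) · Σ_k (x_{k,i} - mean_i) · (x_{k,j} - mean_j), with n-1 = 3:
  s[U,U] = ((0.25)·(0.25) + (-2.75)·(-2.75) + (-1.75)·(-1.75) + (4.25)·(4.25)) / 3 = 28.75/3 = 9.5833
  s[U,V] = ((0.25)·(3.25) + (-2.75)·(-3.75) + (-1.75)·(1.25) + (4.25)·(-0.75)) / 3 = 5.75/3 = 1.9167
  s[U,W] = ((0.25)·(-0.25) + (-2.75)·(-2.25) + (-1.75)·(-1.25) + (4.25)·(3.75)) / 3 = 24.25/3 = 8.0833
  s[V,V] = ((3.25)·(3.25) + (-3.75)·(-3.75) + (1.25)·(1.25) + (-0.75)·(-0.75)) / 3 = 26.75/3 = 8.9167
  s[V,W] = ((3.25)·(-0.25) + (-3.75)·(-2.25) + (1.25)·(-1.25) + (-0.75)·(3.75)) / 3 = 3.25/3 = 1.0833
  s[W,W] = ((-0.25)·(-0.25) + (-2.25)·(-2.25) + (-1.25)·(-1.25) + (3.75)·(3.75)) / 3 = 20.75/3 = 6.9167
  Sample standard deviations s_i = √(s[i,i]):
  s(U) = √(9.5833) = 3.0957
  s(V) = √(8.9167) = 2.9861
  s(W) = √(6.9167) = 2.63

Step 3 — r_{ij} = s_{ij} / (s_i · s_j):
  r[U,U] = 1 (diagonal).
  r[U,V] = 1.9167 / (3.0957 · 2.9861) = 1.9167 / 9.244 = 0.2073
  r[U,W] = 8.0833 / (3.0957 · 2.63) = 8.0833 / 8.1415 = 0.9929
  r[V,V] = 1 (diagonal).
  r[V,W] = 1.0833 / (2.9861 · 2.63) = 1.0833 / 7.8533 = 0.1379
  r[W,W] = 1 (diagonal).

R is symmetric with unit diagonal. Assembling:

R = [[1, 0.2073, 0.9929],
 [0.2073, 1, 0.1379],
 [0.9929, 0.1379, 1]]


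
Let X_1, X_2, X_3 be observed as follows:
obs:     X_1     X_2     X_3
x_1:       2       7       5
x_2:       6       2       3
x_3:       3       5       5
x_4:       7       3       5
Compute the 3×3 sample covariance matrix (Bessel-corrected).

Step 1 — column means:
  mean(X_1) = (2 + 6 + 3 + 7) / 4 = 18/4 = 4.5
  mean(X_2) = (7 + 2 + 5 + 3) / 4 = 17/4 = 4.25
  mean(X_3) = (5 + 3 + 5 + 5) / 4 = 18/4 = 4.5

Step 2 — sample covariance S[i,j] = (1/(n-1)) · Σ_k (x_{k,i} - mean_i) · (x_{k,j} - mean_j), with n-1 = 3.
  S[X_1,X_1] = ((-2.5)·(-2.5) + (1.5)·(1.5) + (-1.5)·(-1.5) + (2.5)·(2.5)) / 3 = 17/3 = 5.6667
  S[X_1,X_2] = ((-2.5)·(2.75) + (1.5)·(-2.25) + (-1.5)·(0.75) + (2.5)·(-1.25)) / 3 = -14.5/3 = -4.8333
  S[X_1,X_3] = ((-2.5)·(0.5) + (1.5)·(-1.5) + (-1.5)·(0.5) + (2.5)·(0.5)) / 3 = -3/3 = -1
  S[X_2,X_2] = ((2.75)·(2.75) + (-2.25)·(-2.25) + (0.75)·(0.75) + (-1.25)·(-1.25)) / 3 = 14.75/3 = 4.9167
  S[X_2,X_3] = ((2.75)·(0.5) + (-2.25)·(-1.5) + (0.75)·(0.5) + (-1.25)·(0.5)) / 3 = 4.5/3 = 1.5
  S[X_3,X_3] = ((0.5)·(0.5) + (-1.5)·(-1.5) + (0.5)·(0.5) + (0.5)·(0.5)) / 3 = 3/3 = 1

S is symmetric (S[j,i] = S[i,j]). Assembling:

S = [[5.6667, -4.8333, -1],
 [-4.8333, 4.9167, 1.5],
 [-1, 1.5, 1]]


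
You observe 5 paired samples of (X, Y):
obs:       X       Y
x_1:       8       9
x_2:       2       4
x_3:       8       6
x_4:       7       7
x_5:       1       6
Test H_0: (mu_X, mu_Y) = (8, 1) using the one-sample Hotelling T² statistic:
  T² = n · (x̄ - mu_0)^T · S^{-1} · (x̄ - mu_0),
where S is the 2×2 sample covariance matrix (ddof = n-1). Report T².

Step 1 — sample mean vector:
  mean(X) = (8 + 2 + 8 + 7 + 1) / 5 = 26/5 = 5.2
  mean(Y) = (9 + 4 + 6 + 7 + 6) / 5 = 32/5 = 6.4
  x̄ = (5.2, 6.4),  deviation x̄ - mu_0 = (5.2, 6.4) - (8, 1) = (-2.8, 5.4).

Step 2 — sample covariance matrix, S[i,j] = (1/(n-1)) · Σ_k (x_{k,i} - mean_i) · (x_{k,j} - mean_j), divisor n-1 = 4:
  S[X,X] = ((2.8)·(2.8) + (-3.2)·(-3.2) + (2.8)·(2.8) + (1.8)·(1.8) + (-4.2)·(-4.2)) / 4 = 46.8/4 = 11.7
  S[X,Y] = ((2.8)·(2.6) + (-3.2)·(-2.4) + (2.8)·(-0.4) + (1.8)·(0.6) + (-4.2)·(-0.4)) / 4 = 16.6/4 = 4.15
  S[Y,Y] = ((2.6)·(2.6) + (-2.4)·(-2.4) + (-0.4)·(-0.4) + (0.6)·(0.6) + (-0.4)·(-0.4)) / 4 = 13.2/4 = 3.3
  S = [[11.7, 4.15],
 [4.15, 3.3]].

Step 3 — invert S. det(S) = 11.7·3.3 - (4.15)² = 21.3875.
  S^{-1} = (1/det) · [[d, -b], [-b, a]] = [[0.1543, -0.194],
 [-0.194, 0.547]].

Step 4 — quadratic form (x̄ - mu_0)^T · S^{-1} · (x̄ - mu_0):
  S^{-1} · (x̄ - mu_0) = (-1.4798, 3.4974),
  (x̄ - mu_0)^T · [...] = (-2.8)·(-1.4798) + (5.4)·(3.4974) = 23.0293.

Step 5 — scale by n: T² = 5 · 23.0293 = 115.1467.

T² ≈ 115.1467


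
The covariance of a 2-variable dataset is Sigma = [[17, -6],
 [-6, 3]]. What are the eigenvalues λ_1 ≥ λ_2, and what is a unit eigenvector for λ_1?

Step 1 — characteristic polynomial of 2×2 Sigma:
  det(Sigma - λI) = λ² - trace · λ + det = 0.
  trace = 17 + 3 = 20, det = 17·3 - (-6)² = 15.
Step 2 — discriminant:
  Δ = trace² - 4·det = 400 - 60 = 340.
Step 3 — eigenvalues:
  λ = (trace ± √Δ)/2 = (20 ± 18.4391)/2,
  λ_1 = 19.2195,  λ_2 = 0.7805.

Step 4 — unit eigenvector for λ_1: solve (Sigma - λ_1 I)v = 0. First row:
  (17 - 19.2195)·v_x + (-6)·v_y = 0, i.e. (-2.2195)·v_x + (-6)·v_y = 0,
  so v ∝ (b, λ_1 - a) = (-6, 2.2195); multiply by -1 so the first entry is positive: u = (6, -2.2195).
  ||u|| = √((6)² + (-2.2195)²) = √(40.9264) ≈ 6.3974,
  v_1 = u/||u|| ≈ (0.9379, -0.3469) (||v_1|| = 1).

λ_1 = 19.2195,  λ_2 = 0.7805;  v_1 ≈ (0.9379, -0.3469)


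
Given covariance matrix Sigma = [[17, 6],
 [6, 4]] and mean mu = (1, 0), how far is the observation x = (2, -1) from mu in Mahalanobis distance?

Step 1 — centre the observation: (x - mu) = (1, -1).

Step 2 — invert Sigma. det(Sigma) = 17·4 - (6)² = 32.
  Sigma^{-1} = (1/det) · [[d, -b], [-b, a]] = [[0.125, -0.1875],
 [-0.1875, 0.5312]].

Step 3 — form the quadratic (x - mu)^T · Sigma^{-1} · (x - mu):
  Sigma^{-1} · (x - mu) = (0.3125, -0.7188).
  (x - mu)^T · [Sigma^{-1} · (x - mu)] = (1)·(0.3125) + (-1)·(-0.7188) = 1.0312.

Step 4 — take square root: d = √(1.0312) ≈ 1.0155.

d(x, mu) = √(1.0312) ≈ 1.0155


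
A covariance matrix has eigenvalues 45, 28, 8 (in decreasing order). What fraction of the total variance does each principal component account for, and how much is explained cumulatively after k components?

Step 1 — total variance = trace(Sigma) = Σ λ_i = 45 + 28 + 8 = 81.

Step 2 — fraction explained by component i = λ_i / Σ λ:
  PC1: 45/81 = 0.5556
  PC2: 28/81 = 0.3457
  PC3: 8/81 = 0.0988

Step 3 — cumulative fraction after k components = (λ_1 + ... + λ_k) / Σ λ:
  k = 1: 45/81 = 0.5556
  k = 2: (45 + 28)/81 = 73/81 = 0.9012
  k = 3: (45 + 28 + 8)/81 = 81/81 = 1

Summary (fraction, with percent):

explained: PC1 0.5556 (55.56%), PC2 0.3457 (34.57%), PC3 0.0988 (9.88%);  cumulative: 0.5556, 0.9012, 1


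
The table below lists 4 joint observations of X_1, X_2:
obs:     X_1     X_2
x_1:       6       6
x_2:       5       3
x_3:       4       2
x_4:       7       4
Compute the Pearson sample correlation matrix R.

Step 1 — column means:
  mean(X_1) = (6 + 5 + 4 + 7) / 4 = 22/4 = 5.5
  mean(X_2) = (6 + 3 + 2 + 4) / 4 = 15/4 = 3.75

Step 2 — sample variances and covariances s[i,j] = (1/(n-1)) · Σ_k (x_{k,i} - mean_i) · (x_{k,j} - mean_j), with n-1 = 3:
  s[X_1,X_1] = ((0.5)·(0.5) + (-0.5)·(-0.5) + (-1.5)·(-1.5) + (1.5)·(1.5)) / 3 = 5/3 = 1.6667
  s[X_1,X_2] = ((0.5)·(2.25) + (-0.5)·(-0.75) + (-1.5)·(-1.75) + (1.5)·(0.25)) / 3 = 4.5/3 = 1.5
  s[X_2,X_2] = ((2.25)·(2.25) + (-0.75)·(-0.75) + (-1.75)·(-1.75) + (0.25)·(0.25)) / 3 = 8.75/3 = 2.9167
  Sample standard deviations s_i = √(s[i,i]):
  s(X_1) = √(1.6667) = 1.291
  s(X_2) = √(2.9167) = 1.7078

Step 3 — r_{ij} = s_{ij} / (s_i · s_j):
  r[X_1,X_1] = 1 (diagonal).
  r[X_1,X_2] = 1.5 / (1.291 · 1.7078) = 1.5 / 2.2048 = 0.6803
  r[X_2,X_2] = 1 (diagonal).

R is symmetric with unit diagonal. Assembling:

R = [[1, 0.6803],
 [0.6803, 1]]


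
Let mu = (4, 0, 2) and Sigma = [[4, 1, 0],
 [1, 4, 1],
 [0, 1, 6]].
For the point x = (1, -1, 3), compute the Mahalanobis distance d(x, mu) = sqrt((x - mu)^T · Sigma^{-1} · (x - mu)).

Step 1 — centre the observation: (x - mu) = (-3, -1, 1).

Step 2 — invert Sigma (cofactor / det for 3×3, or solve directly):
  Sigma^{-1} = [[0.2674, -0.0698, 0.0116],
 [-0.0698, 0.2791, -0.0465],
 [0.0116, -0.0465, 0.1744]].

Step 3 — form the quadratic (x - mu)^T · Sigma^{-1} · (x - mu):
  Sigma^{-1} · (x - mu) = (-0.7209, -0.1163, 0.186).
  (x - mu)^T · [Sigma^{-1} · (x - mu)] = (-3)·(-0.7209) + (-1)·(-0.1163) + (1)·(0.186) = 2.4651.

Step 4 — take square root: d = √(2.4651) ≈ 1.5701.

d(x, mu) = √(2.4651) ≈ 1.5701


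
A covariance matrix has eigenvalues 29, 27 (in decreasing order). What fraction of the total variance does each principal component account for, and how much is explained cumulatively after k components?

Step 1 — total variance = trace(Sigma) = Σ λ_i = 29 + 27 = 56.

Step 2 — fraction explained by component i = λ_i / Σ λ:
  PC1: 29/56 = 0.5179
  PC2: 27/56 = 0.4821

Step 3 — cumulative fraction after k components = (λ_1 + ... + λ_k) / Σ λ:
  k = 1: 29/56 = 0.5179
  k = 2: (29 + 27)/56 = 56/56 = 1

Summary (fraction, with percent):

explained: PC1 0.5179 (51.79%), PC2 0.4821 (48.21%);  cumulative: 0.5179, 1


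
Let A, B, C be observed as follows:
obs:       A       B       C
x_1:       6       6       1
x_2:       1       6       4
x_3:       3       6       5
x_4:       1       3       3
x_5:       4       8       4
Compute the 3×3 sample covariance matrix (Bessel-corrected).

Step 1 — column means:
  mean(A) = (6 + 1 + 3 + 1 + 4) / 5 = 15/5 = 3
  mean(B) = (6 + 6 + 6 + 3 + 8) / 5 = 29/5 = 5.8
  mean(C) = (1 + 4 + 5 + 3 + 4) / 5 = 17/5 = 3.4

Step 2 — sample covariance S[i,j] = (1/(n-1)) · Σ_k (x_{k,i} - mean_i) · (x_{k,j} - mean_j), with n-1 = 4.
  S[A,A] = ((3)·(3) + (-2)·(-2) + (0)·(0) + (-2)·(-2) + (1)·(1)) / 4 = 18/4 = 4.5
  S[A,B] = ((3)·(0.2) + (-2)·(0.2) + (0)·(0.2) + (-2)·(-2.8) + (1)·(2.2)) / 4 = 8/4 = 2
  S[A,C] = ((3)·(-2.4) + (-2)·(0.6) + (0)·(1.6) + (-2)·(-0.4) + (1)·(0.6)) / 4 = -7/4 = -1.75
  S[B,B] = ((0.2)·(0.2) + (0.2)·(0.2) + (0.2)·(0.2) + (-2.8)·(-2.8) + (2.2)·(2.2)) / 4 = 12.8/4 = 3.2
  S[B,C] = ((0.2)·(-2.4) + (0.2)·(0.6) + (0.2)·(1.6) + (-2.8)·(-0.4) + (2.2)·(0.6)) / 4 = 2.4/4 = 0.6
  S[C,C] = ((-2.4)·(-2.4) + (0.6)·(0.6) + (1.6)·(1.6) + (-0.4)·(-0.4) + (0.6)·(0.6)) / 4 = 9.2/4 = 2.3

S is symmetric (S[j,i] = S[i,j]). Assembling:

S = [[4.5, 2, -1.75],
 [2, 3.2, 0.6],
 [-1.75, 0.6, 2.3]]


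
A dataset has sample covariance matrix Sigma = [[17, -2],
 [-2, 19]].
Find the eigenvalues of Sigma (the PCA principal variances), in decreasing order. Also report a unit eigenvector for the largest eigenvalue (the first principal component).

Step 1 — characteristic polynomial of 2×2 Sigma:
  det(Sigma - λI) = λ² - trace · λ + det = 0.
  trace = 17 + 19 = 36, det = 17·19 - (-2)² = 319.
Step 2 — discriminant:
  Δ = trace² - 4·det = 1296 - 1276 = 20.
Step 3 — eigenvalues:
  λ = (trace ± √Δ)/2 = (36 ± 4.4721)/2,
  λ_1 = 20.2361,  λ_2 = 15.7639.

Step 4 — unit eigenvector for λ_1: solve (Sigma - λ_1 I)v = 0. First row:
  (17 - 20.2361)·v_x + (-2)·v_y = 0, i.e. (-3.2361)·v_x + (-2)·v_y = 0,
  so v ∝ (b, λ_1 - a) = (-2, 3.2361); multiply by -1 so the first entry is positive: u = (2, -3.2361).
  ||u|| = √((2)² + (-3.2361)²) = √(14.4721) ≈ 3.8042,
  v_1 = u/||u|| ≈ (0.5257, -0.8507) (||v_1|| = 1).

λ_1 = 20.2361,  λ_2 = 15.7639;  v_1 ≈ (0.5257, -0.8507)


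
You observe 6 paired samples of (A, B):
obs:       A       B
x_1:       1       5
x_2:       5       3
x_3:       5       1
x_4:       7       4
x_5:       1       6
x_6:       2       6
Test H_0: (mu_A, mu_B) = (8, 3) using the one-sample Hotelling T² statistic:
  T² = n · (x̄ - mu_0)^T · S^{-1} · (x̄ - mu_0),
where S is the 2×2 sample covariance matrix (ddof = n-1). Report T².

Step 1 — sample mean vector:
  mean(A) = (1 + 5 + 5 + 7 + 1 + 2) / 6 = 21/6 = 3.5
  mean(B) = (5 + 3 + 1 + 4 + 6 + 6) / 6 = 25/6 = 4.1667
  x̄ = (3.5, 4.1667),  deviation x̄ - mu_0 = (3.5, 4.1667) - (8, 3) = (-4.5, 1.1667).

Step 2 — sample covariance matrix, S[i,j] = (1/(n-1)) · Σ_k (x_{k,i} - mean_i) · (x_{k,j} - mean_j), divisor n-1 = 5:
  S[A,A] = ((-2.5)·(-2.5) + (1.5)·(1.5) + (1.5)·(1.5) + (3.5)·(3.5) + (-2.5)·(-2.5) + (-1.5)·(-1.5)) / 5 = 31.5/5 = 6.3
  S[A,B] = ((-2.5)·(0.8333) + (1.5)·(-1.1667) + (1.5)·(-3.1667) + (3.5)·(-0.1667) + (-2.5)·(1.8333) + (-1.5)·(1.8333)) / 5 = -16.5/5 = -3.3
  S[B,B] = ((0.8333)·(0.8333) + (-1.1667)·(-1.1667) + (-3.1667)·(-3.1667) + (-0.1667)·(-0.1667) + (1.8333)·(1.8333) + (1.8333)·(1.8333)) / 5 = 18.8333/5 = 3.7667
  S = [[6.3, -3.3],
 [-3.3, 3.7667]].

Step 3 — invert S. det(S) = 6.3·3.7667 - (-3.3)² = 12.84.
  S^{-1} = (1/det) · [[d, -b], [-b, a]] = [[0.2934, 0.257],
 [0.257, 0.4907]].

Step 4 — quadratic form (x̄ - mu_0)^T · S^{-1} · (x̄ - mu_0):
  S^{-1} · (x̄ - mu_0) = (-1.0202, -0.5841),
  (x̄ - mu_0)^T · [...] = (-4.5)·(-1.0202) + (1.1667)·(-0.5841) = 3.9097.

Step 5 — scale by n: T² = 6 · 3.9097 = 23.4579.

T² ≈ 23.4579


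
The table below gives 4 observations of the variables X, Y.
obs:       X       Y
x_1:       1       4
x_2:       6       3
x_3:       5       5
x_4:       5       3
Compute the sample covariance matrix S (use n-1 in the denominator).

Step 1 — column means:
  mean(X) = (1 + 6 + 5 + 5) / 4 = 17/4 = 4.25
  mean(Y) = (4 + 3 + 5 + 3) / 4 = 15/4 = 3.75

Step 2 — sample covariance S[i,j] = (1/(n-1)) · Σ_k (x_{k,i} - mean_i) · (x_{k,j} - mean_j), with n-1 = 3.
  S[X,X] = ((-3.25)·(-3.25) + (1.75)·(1.75) + (0.75)·(0.75) + (0.75)·(0.75)) / 3 = 14.75/3 = 4.9167
  S[X,Y] = ((-3.25)·(0.25) + (1.75)·(-0.75) + (0.75)·(1.25) + (0.75)·(-0.75)) / 3 = -1.75/3 = -0.5833
  S[Y,Y] = ((0.25)·(0.25) + (-0.75)·(-0.75) + (1.25)·(1.25) + (-0.75)·(-0.75)) / 3 = 2.75/3 = 0.9167

S is symmetric (S[j,i] = S[i,j]). Assembling:

S = [[4.9167, -0.5833],
 [-0.5833, 0.9167]]


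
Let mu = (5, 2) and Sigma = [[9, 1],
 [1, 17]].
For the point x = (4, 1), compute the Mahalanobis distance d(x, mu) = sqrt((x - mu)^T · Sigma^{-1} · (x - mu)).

Step 1 — centre the observation: (x - mu) = (-1, -1).

Step 2 — invert Sigma. det(Sigma) = 9·17 - (1)² = 152.
  Sigma^{-1} = (1/det) · [[d, -b], [-b, a]] = [[0.1118, -0.0066],
 [-0.0066, 0.0592]].

Step 3 — form the quadratic (x - mu)^T · Sigma^{-1} · (x - mu):
  Sigma^{-1} · (x - mu) = (-0.1053, -0.0526).
  (x - mu)^T · [Sigma^{-1} · (x - mu)] = (-1)·(-0.1053) + (-1)·(-0.0526) = 0.1579.

Step 4 — take square root: d = √(0.1579) ≈ 0.3974.

d(x, mu) = √(0.1579) ≈ 0.3974
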